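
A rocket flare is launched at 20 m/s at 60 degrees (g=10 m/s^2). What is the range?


Given: v0 = 20 m/s, theta = 60 deg, g = 10 m/s^2
sin(2*60) = sin(120) = sqrt(3)/2
Using R = v0^2 * sin(2*theta) / g
R = 20^2 * (sqrt(3)/2) / 10
R = 400 * sqrt(3) / 20
R = 20*sqrt(3) m

20*sqrt(3) m


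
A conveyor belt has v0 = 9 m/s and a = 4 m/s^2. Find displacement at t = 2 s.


Given: v0 = 9 m/s, a = 4 m/s^2, t = 2 s
Using s = v0*t + (1/2)*a*t^2
s = 9*2 + (1/2)*4*2^2
s = 18 + (1/2)*16
s = 18 + 8
s = 26

26 m


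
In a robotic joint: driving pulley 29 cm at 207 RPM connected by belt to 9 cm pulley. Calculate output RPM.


Given: D1 = 29 cm, w1 = 207 RPM, D2 = 9 cm
Using D1*w1 = D2*w2
w2 = D1*w1 / D2
w2 = 29*207 / 9
w2 = 6003 / 9
w2 = 667 RPM

667 RPM


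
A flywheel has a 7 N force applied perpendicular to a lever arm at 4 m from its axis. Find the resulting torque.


Given: F = 7 N, r = 4 m, angle = 90 deg (perpendicular)
Using tau = F * r * sin(90)
sin(90) = 1
tau = 7 * 4 * 1
tau = 28 Nm

28 Nm


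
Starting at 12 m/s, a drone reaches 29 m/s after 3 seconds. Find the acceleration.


Given: initial velocity v0 = 12 m/s, final velocity v = 29 m/s, time t = 3 s
Using a = (v - v0) / t
a = (29 - 12) / 3
a = 17 / 3
a = 17/3 m/s^2

17/3 m/s^2


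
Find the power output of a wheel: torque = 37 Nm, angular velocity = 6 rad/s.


Given: tau = 37 Nm, omega = 6 rad/s
Using P = tau * omega
P = 37 * 6
P = 222 W

222 W


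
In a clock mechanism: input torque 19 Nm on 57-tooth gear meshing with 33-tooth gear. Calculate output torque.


Given: N1 = 57, N2 = 33, T1 = 19 Nm
Using T2/T1 = N2/N1
T2 = T1 * N2 / N1
T2 = 19 * 33 / 57
T2 = 627 / 57
T2 = 11 Nm

11 Nm


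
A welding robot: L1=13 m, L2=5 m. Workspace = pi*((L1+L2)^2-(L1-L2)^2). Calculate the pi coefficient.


Given: L1 = 13, L2 = 5
(L1+L2)^2 = (18)^2 = 324
(L1-L2)^2 = (8)^2 = 64
Difference = 324 - 64 = 260
This equals 4*L1*L2 = 4*13*5 = 260
Workspace area = 260*pi

260


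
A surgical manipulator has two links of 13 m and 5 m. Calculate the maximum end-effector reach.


Given: L1 = 13 m, L2 = 5 m
For a 2-link planar arm, max reach = L1 + L2 (fully extended)
Max reach = 13 + 5
Max reach = 18 m

18 m


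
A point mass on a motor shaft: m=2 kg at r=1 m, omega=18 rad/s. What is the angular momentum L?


Given: m = 2 kg, r = 1 m, omega = 18 rad/s
For a point mass: I = m*r^2
I = 2*1^2 = 2*1 = 2
L = I*omega = 2*18
L = 36 kg*m^2/s

36 kg*m^2/s


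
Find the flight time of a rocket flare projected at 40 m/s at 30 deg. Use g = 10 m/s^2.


Given: v0 = 40 m/s, theta = 30 deg, g = 10 m/s^2
sin(30) = 1/2
Using T = 2*v0*sin(theta) / g
T = 2*40*1/2 / 10
T = 40 / 10
T = 4 s

4 s


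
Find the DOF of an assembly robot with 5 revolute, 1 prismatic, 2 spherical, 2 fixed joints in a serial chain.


Given: serial robot with 5 revolute, 1 prismatic, 2 spherical, 2 fixed joints
DOF contribution per joint type: revolute=1, prismatic=1, spherical=3, fixed=0
DOF = 5*1 + 1*1 + 2*3 + 2*0
DOF = 12

12


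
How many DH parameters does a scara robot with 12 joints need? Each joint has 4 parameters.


Given: 12 joints, 4 DH parameters per joint (d, theta, a, alpha)
Total DH parameters = number_of_joints * 4
Total = 12 * 4
Total = 48

48


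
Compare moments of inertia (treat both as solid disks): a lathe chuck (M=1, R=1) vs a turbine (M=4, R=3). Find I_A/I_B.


Given: M1=1 kg, R1=1 m, M2=4 kg, R2=3 m
For a disk: I = (1/2)*M*R^2, so I_A/I_B = (M1*R1^2)/(M2*R2^2)
M1*R1^2 = 1*1 = 1
M2*R2^2 = 4*9 = 36
I_A/I_B = 1/36 = 1/36

1/36


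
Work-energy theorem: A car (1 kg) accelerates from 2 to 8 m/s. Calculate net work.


Given: m = 1 kg, v0 = 2 m/s, v = 8 m/s
Using W = (1/2)*m*(v^2 - v0^2)
v^2 = 8^2 = 64
v0^2 = 2^2 = 4
v^2 - v0^2 = 64 - 4 = 60
W = (1/2)*1*60 = 30 J

30 J


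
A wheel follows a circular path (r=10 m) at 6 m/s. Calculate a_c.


Given: v = 6 m/s, r = 10 m
Using a_c = v^2 / r
a_c = 6^2 / 10
a_c = 36 / 10
a_c = 18/5 m/s^2

18/5 m/s^2


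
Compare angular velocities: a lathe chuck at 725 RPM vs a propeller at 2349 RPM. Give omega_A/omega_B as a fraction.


Given: RPM_A = 725, RPM_B = 2349
omega = 2*pi*RPM/60, so omega_A/omega_B = RPM_A / RPM_B
omega_A/omega_B = 725 / 2349
omega_A/omega_B = 25/81

25/81


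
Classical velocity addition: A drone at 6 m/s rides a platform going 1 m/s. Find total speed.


Given: object velocity = 6 m/s, platform velocity = 1 m/s (same direction)
Using classical velocity addition: v_total = v_object + v_platform
v_total = 6 + 1
v_total = 7 m/s

7 m/s


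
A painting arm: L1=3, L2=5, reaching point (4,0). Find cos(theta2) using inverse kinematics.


Given: L1 = 3, L2 = 5, target (x, y) = (4, 0)
Using cos(theta2) = (x^2 + y^2 - L1^2 - L2^2) / (2*L1*L2)
x^2 + y^2 = 4^2 + 0 = 16
L1^2 + L2^2 = 9 + 25 = 34
Numerator = 16 - 34 = -18
Denominator = 2*3*5 = 30
cos(theta2) = -18/30 = -3/5

-3/5


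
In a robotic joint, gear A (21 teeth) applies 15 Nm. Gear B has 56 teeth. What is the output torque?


Given: N1 = 21, N2 = 56, T1 = 15 Nm
Using T2/T1 = N2/N1
T2 = T1 * N2 / N1
T2 = 15 * 56 / 21
T2 = 840 / 21
T2 = 40 Nm

40 Nm


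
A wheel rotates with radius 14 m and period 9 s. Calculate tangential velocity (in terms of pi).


Given: radius r = 14 m, period T = 9 s
Using v = 2*pi*r / T
v = 2*pi*14 / 9
v = 28*pi / 9
v = 28/9*pi m/s

28/9*pi m/s


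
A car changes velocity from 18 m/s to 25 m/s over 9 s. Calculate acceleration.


Given: initial velocity v0 = 18 m/s, final velocity v = 25 m/s, time t = 9 s
Using a = (v - v0) / t
a = (25 - 18) / 9
a = 7 / 9
a = 7/9 m/s^2

7/9 m/s^2


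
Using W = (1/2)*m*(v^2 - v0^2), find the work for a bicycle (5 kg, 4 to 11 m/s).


Given: m = 5 kg, v0 = 4 m/s, v = 11 m/s
Using W = (1/2)*m*(v^2 - v0^2)
v^2 = 11^2 = 121
v0^2 = 4^2 = 16
v^2 - v0^2 = 121 - 16 = 105
W = (1/2)*5*105 = 525/2 J

525/2 J


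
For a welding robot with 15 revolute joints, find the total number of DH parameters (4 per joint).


Given: 15 joints, 4 DH parameters per joint (d, theta, a, alpha)
Total DH parameters = number_of_joints * 4
Total = 15 * 4
Total = 60

60


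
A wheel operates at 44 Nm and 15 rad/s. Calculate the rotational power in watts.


Given: tau = 44 Nm, omega = 15 rad/s
Using P = tau * omega
P = 44 * 15
P = 660 W

660 W


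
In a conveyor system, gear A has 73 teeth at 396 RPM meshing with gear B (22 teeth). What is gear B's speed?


Given: N1 = 73 teeth, w1 = 396 RPM, N2 = 22 teeth
Using N1*w1 = N2*w2
w2 = N1*w1 / N2
w2 = 73*396 / 22
w2 = 28908 / 22
w2 = 1314 RPM

1314 RPM


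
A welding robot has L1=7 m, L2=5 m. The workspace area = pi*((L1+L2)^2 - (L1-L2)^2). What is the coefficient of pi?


Given: L1 = 7, L2 = 5
(L1+L2)^2 = (12)^2 = 144
(L1-L2)^2 = (2)^2 = 4
Difference = 144 - 4 = 140
This equals 4*L1*L2 = 4*7*5 = 140
Workspace area = 140*pi

140


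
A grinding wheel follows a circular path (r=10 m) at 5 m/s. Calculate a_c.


Given: v = 5 m/s, r = 10 m
Using a_c = v^2 / r
a_c = 5^2 / 10
a_c = 25 / 10
a_c = 5/2 m/s^2

5/2 m/s^2


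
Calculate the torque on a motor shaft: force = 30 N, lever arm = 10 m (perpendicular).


Given: F = 30 N, r = 10 m, angle = 90 deg (perpendicular)
Using tau = F * r * sin(90)
sin(90) = 1
tau = 30 * 10 * 1
tau = 300 Nm

300 Nm


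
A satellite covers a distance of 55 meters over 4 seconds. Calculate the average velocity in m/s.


Given: distance d = 55 m, time t = 4 s
Using v = d / t
v = 55 / 4
v = 55/4 m/s

55/4 m/s


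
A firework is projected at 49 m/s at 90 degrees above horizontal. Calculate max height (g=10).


Given: v0 = 49 m/s, theta = 90 deg, g = 10 m/s^2
sin^2(90) = 1
Using H = v0^2 * sin^2(theta) / (2*g)
H = 49^2 * 1 / (2*10)
H = 2401 * 1 / 20
H = 2401 / 20
H = 2401/20 m

2401/20 m


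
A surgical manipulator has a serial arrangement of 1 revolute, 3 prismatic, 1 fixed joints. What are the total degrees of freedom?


Given: serial robot with 1 revolute, 3 prismatic, 1 fixed joints
DOF contribution per joint type: revolute=1, prismatic=1, spherical=3, fixed=0
DOF = 1*1 + 3*1 + 1*0
DOF = 4

4


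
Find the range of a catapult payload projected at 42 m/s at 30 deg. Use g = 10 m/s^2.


Given: v0 = 42 m/s, theta = 30 deg, g = 10 m/s^2
sin(2*30) = sin(60) = sqrt(3)/2
Using R = v0^2 * sin(2*theta) / g
R = 42^2 * (sqrt(3)/2) / 10
R = 1764 * sqrt(3) / 20
R = 441/5*sqrt(3) m

441/5*sqrt(3) m


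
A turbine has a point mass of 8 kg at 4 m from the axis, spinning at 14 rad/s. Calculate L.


Given: m = 8 kg, r = 4 m, omega = 14 rad/s
For a point mass: I = m*r^2
I = 8*4^2 = 8*16 = 128
L = I*omega = 128*14
L = 1792 kg*m^2/s

1792 kg*m^2/s


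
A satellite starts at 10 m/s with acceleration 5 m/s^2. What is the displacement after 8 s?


Given: v0 = 10 m/s, a = 5 m/s^2, t = 8 s
Using s = v0*t + (1/2)*a*t^2
s = 10*8 + (1/2)*5*8^2
s = 80 + (1/2)*320
s = 80 + 160
s = 240

240 m


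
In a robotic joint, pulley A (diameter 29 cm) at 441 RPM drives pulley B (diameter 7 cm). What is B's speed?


Given: D1 = 29 cm, w1 = 441 RPM, D2 = 7 cm
Using D1*w1 = D2*w2
w2 = D1*w1 / D2
w2 = 29*441 / 7
w2 = 12789 / 7
w2 = 1827 RPM

1827 RPM


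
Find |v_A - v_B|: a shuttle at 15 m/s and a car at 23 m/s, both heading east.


Given: v_A = 15 m/s east, v_B = 23 m/s east
Both move in the same direction; relative speed = |v_A - v_B|
|15 - 23| = |-8|
= 8 m/s

8 m/s


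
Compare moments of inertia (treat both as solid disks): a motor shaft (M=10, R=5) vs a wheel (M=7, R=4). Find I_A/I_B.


Given: M1=10 kg, R1=5 m, M2=7 kg, R2=4 m
For a disk: I = (1/2)*M*R^2, so I_A/I_B = (M1*R1^2)/(M2*R2^2)
M1*R1^2 = 10*25 = 250
M2*R2^2 = 7*16 = 112
I_A/I_B = 250/112 = 125/56

125/56


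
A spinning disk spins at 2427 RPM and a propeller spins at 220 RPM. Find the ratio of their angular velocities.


Given: RPM_A = 2427, RPM_B = 220
omega = 2*pi*RPM/60, so omega_A/omega_B = RPM_A / RPM_B
omega_A/omega_B = 2427 / 220
omega_A/omega_B = 2427/220

2427/220


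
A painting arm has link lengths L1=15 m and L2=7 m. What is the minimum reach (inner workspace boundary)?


Given: L1 = 15 m, L2 = 7 m
For a 2-link planar arm, min reach = |L1 - L2| (second link folded back)
Min reach = |15 - 7|
Min reach = 8 m

8 m


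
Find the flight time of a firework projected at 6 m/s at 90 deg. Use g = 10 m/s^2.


Given: v0 = 6 m/s, theta = 90 deg, g = 10 m/s^2
sin(90) = 1
Using T = 2*v0*sin(theta) / g
T = 2*6*1 / 10
T = 12 / 10
T = 6/5 s

6/5 s


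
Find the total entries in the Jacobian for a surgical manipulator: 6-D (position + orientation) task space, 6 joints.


Given: task space dimension = 6, joints = 6
Jacobian is a 6 x 6 matrix
Total entries = rows * columns
Total = 6 * 6
Total = 36

36


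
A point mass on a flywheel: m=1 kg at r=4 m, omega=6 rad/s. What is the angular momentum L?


Given: m = 1 kg, r = 4 m, omega = 6 rad/s
For a point mass: I = m*r^2
I = 1*4^2 = 1*16 = 16
L = I*omega = 16*6
L = 96 kg*m^2/s

96 kg*m^2/s


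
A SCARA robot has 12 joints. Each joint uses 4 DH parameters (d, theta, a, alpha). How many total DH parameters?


Given: 12 joints, 4 DH parameters per joint (d, theta, a, alpha)
Total DH parameters = number_of_joints * 4
Total = 12 * 4
Total = 48

48


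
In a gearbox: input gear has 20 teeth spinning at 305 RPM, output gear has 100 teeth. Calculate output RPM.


Given: N1 = 20 teeth, w1 = 305 RPM, N2 = 100 teeth
Using N1*w1 = N2*w2
w2 = N1*w1 / N2
w2 = 20*305 / 100
w2 = 6100 / 100
w2 = 61 RPM

61 RPM


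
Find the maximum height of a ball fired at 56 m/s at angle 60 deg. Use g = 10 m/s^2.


Given: v0 = 56 m/s, theta = 60 deg, g = 10 m/s^2
sin^2(60) = 3/4
Using H = v0^2 * sin^2(theta) / (2*g)
H = 56^2 * 3/4 / (2*10)
H = 3136 * 3/4 / 20
H = 2352 / 20
H = 588/5 m

588/5 m


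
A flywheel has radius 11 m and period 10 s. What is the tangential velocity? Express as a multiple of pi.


Given: radius r = 11 m, period T = 10 s
Using v = 2*pi*r / T
v = 2*pi*11 / 10
v = 22*pi / 10
v = 11/5*pi m/s

11/5*pi m/s


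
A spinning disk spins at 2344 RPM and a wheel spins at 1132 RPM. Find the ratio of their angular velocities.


Given: RPM_A = 2344, RPM_B = 1132
omega = 2*pi*RPM/60, so omega_A/omega_B = RPM_A / RPM_B
omega_A/omega_B = 2344 / 1132
omega_A/omega_B = 586/283

586/283


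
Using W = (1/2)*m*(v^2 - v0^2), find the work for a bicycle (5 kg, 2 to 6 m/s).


Given: m = 5 kg, v0 = 2 m/s, v = 6 m/s
Using W = (1/2)*m*(v^2 - v0^2)
v^2 = 6^2 = 36
v0^2 = 2^2 = 4
v^2 - v0^2 = 36 - 4 = 32
W = (1/2)*5*32 = 80 J

80 J


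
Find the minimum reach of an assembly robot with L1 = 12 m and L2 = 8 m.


Given: L1 = 12 m, L2 = 8 m
For a 2-link planar arm, min reach = |L1 - L2| (second link folded back)
Min reach = |12 - 8|
Min reach = 4 m

4 m


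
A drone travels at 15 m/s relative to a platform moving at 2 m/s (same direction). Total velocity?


Given: object velocity = 15 m/s, platform velocity = 2 m/s (same direction)
Using classical velocity addition: v_total = v_object + v_platform
v_total = 15 + 2
v_total = 17 m/s

17 m/s


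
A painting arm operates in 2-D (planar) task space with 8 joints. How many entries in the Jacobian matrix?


Given: task space dimension = 2, joints = 8
Jacobian is a 2 x 8 matrix
Total entries = rows * columns
Total = 2 * 8
Total = 16

16


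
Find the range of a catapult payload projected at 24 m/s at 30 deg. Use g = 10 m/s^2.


Given: v0 = 24 m/s, theta = 30 deg, g = 10 m/s^2
sin(2*30) = sin(60) = sqrt(3)/2
Using R = v0^2 * sin(2*theta) / g
R = 24^2 * (sqrt(3)/2) / 10
R = 576 * sqrt(3) / 20
R = 144/5*sqrt(3) m

144/5*sqrt(3) m


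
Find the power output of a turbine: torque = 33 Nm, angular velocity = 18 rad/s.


Given: tau = 33 Nm, omega = 18 rad/s
Using P = tau * omega
P = 33 * 18
P = 594 W

594 W


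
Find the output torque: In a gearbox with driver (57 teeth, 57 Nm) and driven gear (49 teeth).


Given: N1 = 57, N2 = 49, T1 = 57 Nm
Using T2/T1 = N2/N1
T2 = T1 * N2 / N1
T2 = 57 * 49 / 57
T2 = 2793 / 57
T2 = 49 Nm

49 Nm


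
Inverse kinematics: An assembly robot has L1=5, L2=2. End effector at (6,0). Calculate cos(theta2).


Given: L1 = 5, L2 = 2, target (x, y) = (6, 0)
Using cos(theta2) = (x^2 + y^2 - L1^2 - L2^2) / (2*L1*L2)
x^2 + y^2 = 6^2 + 0 = 36
L1^2 + L2^2 = 25 + 4 = 29
Numerator = 36 - 29 = 7
Denominator = 2*5*2 = 20
cos(theta2) = 7/20 = 7/20

7/20


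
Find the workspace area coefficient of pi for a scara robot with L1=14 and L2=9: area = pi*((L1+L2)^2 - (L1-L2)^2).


Given: L1 = 14, L2 = 9
(L1+L2)^2 = (23)^2 = 529
(L1-L2)^2 = (5)^2 = 25
Difference = 529 - 25 = 504
This equals 4*L1*L2 = 4*14*9 = 504
Workspace area = 504*pi

504


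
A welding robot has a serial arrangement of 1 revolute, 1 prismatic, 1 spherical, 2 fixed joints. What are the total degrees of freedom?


Given: serial robot with 1 revolute, 1 prismatic, 1 spherical, 2 fixed joints
DOF contribution per joint type: revolute=1, prismatic=1, spherical=3, fixed=0
DOF = 1*1 + 1*1 + 1*3 + 2*0
DOF = 5

5


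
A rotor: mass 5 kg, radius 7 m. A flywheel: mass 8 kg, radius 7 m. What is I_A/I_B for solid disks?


Given: M1=5 kg, R1=7 m, M2=8 kg, R2=7 m
For a disk: I = (1/2)*M*R^2, so I_A/I_B = (M1*R1^2)/(M2*R2^2)
M1*R1^2 = 5*49 = 245
M2*R2^2 = 8*49 = 392
I_A/I_B = 245/392 = 5/8

5/8


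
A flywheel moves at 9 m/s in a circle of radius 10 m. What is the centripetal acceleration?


Given: v = 9 m/s, r = 10 m
Using a_c = v^2 / r
a_c = 9^2 / 10
a_c = 81 / 10
a_c = 81/10 m/s^2

81/10 m/s^2


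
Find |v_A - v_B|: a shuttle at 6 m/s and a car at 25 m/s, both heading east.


Given: v_A = 6 m/s east, v_B = 25 m/s east
Both move in the same direction; relative speed = |v_A - v_B|
|6 - 25| = |-19|
= 19 m/s

19 m/s


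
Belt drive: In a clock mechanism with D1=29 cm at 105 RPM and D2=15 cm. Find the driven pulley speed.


Given: D1 = 29 cm, w1 = 105 RPM, D2 = 15 cm
Using D1*w1 = D2*w2
w2 = D1*w1 / D2
w2 = 29*105 / 15
w2 = 3045 / 15
w2 = 203 RPM

203 RPM


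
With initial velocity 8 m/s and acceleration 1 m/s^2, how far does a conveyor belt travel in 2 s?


Given: v0 = 8 m/s, a = 1 m/s^2, t = 2 s
Using s = v0*t + (1/2)*a*t^2
s = 8*2 + (1/2)*1*2^2
s = 16 + (1/2)*4
s = 16 + 2
s = 18

18 m


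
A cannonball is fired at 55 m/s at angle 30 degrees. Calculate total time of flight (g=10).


Given: v0 = 55 m/s, theta = 30 deg, g = 10 m/s^2
sin(30) = 1/2
Using T = 2*v0*sin(theta) / g
T = 2*55*1/2 / 10
T = 55 / 10
T = 11/2 s

11/2 s


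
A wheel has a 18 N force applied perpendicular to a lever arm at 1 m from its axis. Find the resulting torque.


Given: F = 18 N, r = 1 m, angle = 90 deg (perpendicular)
Using tau = F * r * sin(90)
sin(90) = 1
tau = 18 * 1 * 1
tau = 18 Nm

18 Nm


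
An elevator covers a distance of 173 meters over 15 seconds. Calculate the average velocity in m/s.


Given: distance d = 173 m, time t = 15 s
Using v = d / t
v = 173 / 15
v = 173/15 m/s

173/15 m/s


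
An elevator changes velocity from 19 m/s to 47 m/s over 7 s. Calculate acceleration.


Given: initial velocity v0 = 19 m/s, final velocity v = 47 m/s, time t = 7 s
Using a = (v - v0) / t
a = (47 - 19) / 7
a = 28 / 7
a = 4 m/s^2

4 m/s^2


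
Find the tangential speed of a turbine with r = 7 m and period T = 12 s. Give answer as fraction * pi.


Given: radius r = 7 m, period T = 12 s
Using v = 2*pi*r / T
v = 2*pi*7 / 12
v = 14*pi / 12
v = 7/6*pi m/s

7/6*pi m/s


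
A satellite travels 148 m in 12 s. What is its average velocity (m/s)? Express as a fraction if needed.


Given: distance d = 148 m, time t = 12 s
Using v = d / t
v = 148 / 12
v = 37/3 m/s

37/3 m/s


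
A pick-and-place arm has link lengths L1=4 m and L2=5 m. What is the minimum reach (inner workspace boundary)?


Given: L1 = 4 m, L2 = 5 m
For a 2-link planar arm, min reach = |L1 - L2| (second link folded back)
Min reach = |4 - 5|
Min reach = 1 m

1 m


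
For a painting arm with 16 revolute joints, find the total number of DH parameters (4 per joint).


Given: 16 joints, 4 DH parameters per joint (d, theta, a, alpha)
Total DH parameters = number_of_joints * 4
Total = 16 * 4
Total = 64

64


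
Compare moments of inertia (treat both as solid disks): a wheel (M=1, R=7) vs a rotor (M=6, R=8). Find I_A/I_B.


Given: M1=1 kg, R1=7 m, M2=6 kg, R2=8 m
For a disk: I = (1/2)*M*R^2, so I_A/I_B = (M1*R1^2)/(M2*R2^2)
M1*R1^2 = 1*49 = 49
M2*R2^2 = 6*64 = 384
I_A/I_B = 49/384 = 49/384

49/384


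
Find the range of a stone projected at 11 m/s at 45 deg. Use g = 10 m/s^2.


Given: v0 = 11 m/s, theta = 45 deg, g = 10 m/s^2
sin(2*45) = sin(90) = 1
Using R = v0^2 * sin(2*theta) / g
R = 11^2 * 1 / 10
R = 121 / 10
R = 121/10 m

121/10 m


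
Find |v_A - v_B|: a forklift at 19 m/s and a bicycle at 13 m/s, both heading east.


Given: v_A = 19 m/s east, v_B = 13 m/s east
Both move in the same direction; relative speed = |v_A - v_B|
|19 - 13| = |6|
= 6 m/s

6 m/s


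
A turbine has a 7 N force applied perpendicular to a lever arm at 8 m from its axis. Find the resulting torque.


Given: F = 7 N, r = 8 m, angle = 90 deg (perpendicular)
Using tau = F * r * sin(90)
sin(90) = 1
tau = 7 * 8 * 1
tau = 56 Nm

56 Nm


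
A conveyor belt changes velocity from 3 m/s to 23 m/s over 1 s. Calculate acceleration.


Given: initial velocity v0 = 3 m/s, final velocity v = 23 m/s, time t = 1 s
Using a = (v - v0) / t
a = (23 - 3) / 1
a = 20 / 1
a = 20 m/s^2

20 m/s^2


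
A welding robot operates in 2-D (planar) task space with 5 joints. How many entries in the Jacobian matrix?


Given: task space dimension = 2, joints = 5
Jacobian is a 2 x 5 matrix
Total entries = rows * columns
Total = 2 * 5
Total = 10

10


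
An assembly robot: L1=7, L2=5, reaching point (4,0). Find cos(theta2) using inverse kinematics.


Given: L1 = 7, L2 = 5, target (x, y) = (4, 0)
Using cos(theta2) = (x^2 + y^2 - L1^2 - L2^2) / (2*L1*L2)
x^2 + y^2 = 4^2 + 0 = 16
L1^2 + L2^2 = 49 + 25 = 74
Numerator = 16 - 74 = -58
Denominator = 2*7*5 = 70
cos(theta2) = -58/70 = -29/35

-29/35


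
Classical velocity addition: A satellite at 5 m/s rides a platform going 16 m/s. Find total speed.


Given: object velocity = 5 m/s, platform velocity = 16 m/s (same direction)
Using classical velocity addition: v_total = v_object + v_platform
v_total = 5 + 16
v_total = 21 m/s

21 m/s


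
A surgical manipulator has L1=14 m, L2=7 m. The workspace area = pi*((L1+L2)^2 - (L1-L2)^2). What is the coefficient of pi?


Given: L1 = 14, L2 = 7
(L1+L2)^2 = (21)^2 = 441
(L1-L2)^2 = (7)^2 = 49
Difference = 441 - 49 = 392
This equals 4*L1*L2 = 4*14*7 = 392
Workspace area = 392*pi

392


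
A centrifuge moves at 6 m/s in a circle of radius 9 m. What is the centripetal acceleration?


Given: v = 6 m/s, r = 9 m
Using a_c = v^2 / r
a_c = 6^2 / 9
a_c = 36 / 9
a_c = 4 m/s^2

4 m/s^2


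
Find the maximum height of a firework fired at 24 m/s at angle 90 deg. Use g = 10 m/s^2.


Given: v0 = 24 m/s, theta = 90 deg, g = 10 m/s^2
sin^2(90) = 1
Using H = v0^2 * sin^2(theta) / (2*g)
H = 24^2 * 1 / (2*10)
H = 576 * 1 / 20
H = 576 / 20
H = 144/5 m

144/5 m


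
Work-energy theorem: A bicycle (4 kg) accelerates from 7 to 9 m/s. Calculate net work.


Given: m = 4 kg, v0 = 7 m/s, v = 9 m/s
Using W = (1/2)*m*(v^2 - v0^2)
v^2 = 9^2 = 81
v0^2 = 7^2 = 49
v^2 - v0^2 = 81 - 49 = 32
W = (1/2)*4*32 = 64 J

64 J


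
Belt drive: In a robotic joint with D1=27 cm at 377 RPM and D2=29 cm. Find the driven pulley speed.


Given: D1 = 27 cm, w1 = 377 RPM, D2 = 29 cm
Using D1*w1 = D2*w2
w2 = D1*w1 / D2
w2 = 27*377 / 29
w2 = 10179 / 29
w2 = 351 RPM

351 RPM


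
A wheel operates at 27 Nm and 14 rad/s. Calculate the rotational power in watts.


Given: tau = 27 Nm, omega = 14 rad/s
Using P = tau * omega
P = 27 * 14
P = 378 W

378 W


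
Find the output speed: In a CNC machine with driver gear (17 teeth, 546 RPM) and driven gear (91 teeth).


Given: N1 = 17 teeth, w1 = 546 RPM, N2 = 91 teeth
Using N1*w1 = N2*w2
w2 = N1*w1 / N2
w2 = 17*546 / 91
w2 = 9282 / 91
w2 = 102 RPM

102 RPM


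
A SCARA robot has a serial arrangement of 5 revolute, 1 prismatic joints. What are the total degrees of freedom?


Given: serial robot with 5 revolute, 1 prismatic joints
DOF contribution per joint type: revolute=1, prismatic=1, spherical=3, fixed=0
DOF = 5*1 + 1*1
DOF = 6

6


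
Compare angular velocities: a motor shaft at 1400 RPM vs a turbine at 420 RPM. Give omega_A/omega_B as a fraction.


Given: RPM_A = 1400, RPM_B = 420
omega = 2*pi*RPM/60, so omega_A/omega_B = RPM_A / RPM_B
omega_A/omega_B = 1400 / 420
omega_A/omega_B = 10/3

10/3


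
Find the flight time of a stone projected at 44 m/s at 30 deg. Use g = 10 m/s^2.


Given: v0 = 44 m/s, theta = 30 deg, g = 10 m/s^2
sin(30) = 1/2
Using T = 2*v0*sin(theta) / g
T = 2*44*1/2 / 10
T = 44 / 10
T = 22/5 s

22/5 s


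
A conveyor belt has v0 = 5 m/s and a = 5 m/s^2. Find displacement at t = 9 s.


Given: v0 = 5 m/s, a = 5 m/s^2, t = 9 s
Using s = v0*t + (1/2)*a*t^2
s = 5*9 + (1/2)*5*9^2
s = 45 + (1/2)*405
s = 45 + 405/2
s = 495/2

495/2 m


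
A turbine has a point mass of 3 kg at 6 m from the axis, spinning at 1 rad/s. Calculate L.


Given: m = 3 kg, r = 6 m, omega = 1 rad/s
For a point mass: I = m*r^2
I = 3*6^2 = 3*36 = 108
L = I*omega = 108*1
L = 108 kg*m^2/s

108 kg*m^2/s


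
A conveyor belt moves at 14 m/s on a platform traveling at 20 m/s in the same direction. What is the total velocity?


Given: object velocity = 14 m/s, platform velocity = 20 m/s (same direction)
Using classical velocity addition: v_total = v_object + v_platform
v_total = 14 + 20
v_total = 34 m/s

34 m/s


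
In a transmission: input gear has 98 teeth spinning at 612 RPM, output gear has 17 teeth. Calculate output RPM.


Given: N1 = 98 teeth, w1 = 612 RPM, N2 = 17 teeth
Using N1*w1 = N2*w2
w2 = N1*w1 / N2
w2 = 98*612 / 17
w2 = 59976 / 17
w2 = 3528 RPM

3528 RPM


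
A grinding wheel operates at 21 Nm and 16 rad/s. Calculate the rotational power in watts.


Given: tau = 21 Nm, omega = 16 rad/s
Using P = tau * omega
P = 21 * 16
P = 336 W

336 W


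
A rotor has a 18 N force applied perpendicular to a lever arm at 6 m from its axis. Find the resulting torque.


Given: F = 18 N, r = 6 m, angle = 90 deg (perpendicular)
Using tau = F * r * sin(90)
sin(90) = 1
tau = 18 * 6 * 1
tau = 108 Nm

108 Nm


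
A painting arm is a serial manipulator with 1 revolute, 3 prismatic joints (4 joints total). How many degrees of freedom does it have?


Given: serial robot with 1 revolute, 3 prismatic joints
DOF contribution per joint type: revolute=1, prismatic=1, spherical=3, fixed=0
DOF = 1*1 + 3*1
DOF = 4

4


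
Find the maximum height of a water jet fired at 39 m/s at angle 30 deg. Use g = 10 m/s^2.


Given: v0 = 39 m/s, theta = 30 deg, g = 10 m/s^2
sin^2(30) = 1/4
Using H = v0^2 * sin^2(theta) / (2*g)
H = 39^2 * 1/4 / (2*10)
H = 1521 * 1/4 / 20
H = 1521/4 / 20
H = 1521/80 m

1521/80 m


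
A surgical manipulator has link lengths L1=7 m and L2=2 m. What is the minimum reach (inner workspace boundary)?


Given: L1 = 7 m, L2 = 2 m
For a 2-link planar arm, min reach = |L1 - L2| (second link folded back)
Min reach = |7 - 2|
Min reach = 5 m

5 m


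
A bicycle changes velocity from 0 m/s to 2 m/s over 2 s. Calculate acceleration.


Given: initial velocity v0 = 0 m/s, final velocity v = 2 m/s, time t = 2 s
Using a = (v - v0) / t
a = (2 - 0) / 2
a = 2 / 2
a = 1 m/s^2

1 m/s^2


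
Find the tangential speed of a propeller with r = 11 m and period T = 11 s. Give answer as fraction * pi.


Given: radius r = 11 m, period T = 11 s
Using v = 2*pi*r / T
v = 2*pi*11 / 11
v = 22*pi / 11
v = 2*pi m/s

2*pi m/s


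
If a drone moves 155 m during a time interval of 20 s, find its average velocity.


Given: distance d = 155 m, time t = 20 s
Using v = d / t
v = 155 / 20
v = 31/4 m/s

31/4 m/s


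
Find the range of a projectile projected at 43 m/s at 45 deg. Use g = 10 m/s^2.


Given: v0 = 43 m/s, theta = 45 deg, g = 10 m/s^2
sin(2*45) = sin(90) = 1
Using R = v0^2 * sin(2*theta) / g
R = 43^2 * 1 / 10
R = 1849 / 10
R = 1849/10 m

1849/10 m


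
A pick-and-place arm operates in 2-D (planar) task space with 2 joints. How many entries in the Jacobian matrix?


Given: task space dimension = 2, joints = 2
Jacobian is a 2 x 2 matrix
Total entries = rows * columns
Total = 2 * 2
Total = 4

4


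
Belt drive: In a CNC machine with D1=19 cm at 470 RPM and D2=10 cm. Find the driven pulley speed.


Given: D1 = 19 cm, w1 = 470 RPM, D2 = 10 cm
Using D1*w1 = D2*w2
w2 = D1*w1 / D2
w2 = 19*470 / 10
w2 = 8930 / 10
w2 = 893 RPM

893 RPM


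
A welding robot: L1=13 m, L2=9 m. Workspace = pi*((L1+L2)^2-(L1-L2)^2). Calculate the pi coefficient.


Given: L1 = 13, L2 = 9
(L1+L2)^2 = (22)^2 = 484
(L1-L2)^2 = (4)^2 = 16
Difference = 484 - 16 = 468
This equals 4*L1*L2 = 4*13*9 = 468
Workspace area = 468*pi

468


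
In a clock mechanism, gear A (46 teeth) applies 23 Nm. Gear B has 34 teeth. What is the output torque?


Given: N1 = 46, N2 = 34, T1 = 23 Nm
Using T2/T1 = N2/N1
T2 = T1 * N2 / N1
T2 = 23 * 34 / 46
T2 = 782 / 46
T2 = 17 Nm

17 Nm


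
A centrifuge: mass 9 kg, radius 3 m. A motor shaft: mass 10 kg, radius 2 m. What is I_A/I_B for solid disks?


Given: M1=9 kg, R1=3 m, M2=10 kg, R2=2 m
For a disk: I = (1/2)*M*R^2, so I_A/I_B = (M1*R1^2)/(M2*R2^2)
M1*R1^2 = 9*9 = 81
M2*R2^2 = 10*4 = 40
I_A/I_B = 81/40 = 81/40

81/40


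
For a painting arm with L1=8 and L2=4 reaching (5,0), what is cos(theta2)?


Given: L1 = 8, L2 = 4, target (x, y) = (5, 0)
Using cos(theta2) = (x^2 + y^2 - L1^2 - L2^2) / (2*L1*L2)
x^2 + y^2 = 5^2 + 0 = 25
L1^2 + L2^2 = 64 + 16 = 80
Numerator = 25 - 80 = -55
Denominator = 2*8*4 = 64
cos(theta2) = -55/64 = -55/64

-55/64


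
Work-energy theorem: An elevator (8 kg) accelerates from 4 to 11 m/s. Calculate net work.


Given: m = 8 kg, v0 = 4 m/s, v = 11 m/s
Using W = (1/2)*m*(v^2 - v0^2)
v^2 = 11^2 = 121
v0^2 = 4^2 = 16
v^2 - v0^2 = 121 - 16 = 105
W = (1/2)*8*105 = 420 J

420 J


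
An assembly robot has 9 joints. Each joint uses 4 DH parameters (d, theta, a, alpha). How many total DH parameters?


Given: 9 joints, 4 DH parameters per joint (d, theta, a, alpha)
Total DH parameters = number_of_joints * 4
Total = 9 * 4
Total = 36

36


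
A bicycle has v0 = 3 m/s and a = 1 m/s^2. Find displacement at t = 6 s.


Given: v0 = 3 m/s, a = 1 m/s^2, t = 6 s
Using s = v0*t + (1/2)*a*t^2
s = 3*6 + (1/2)*1*6^2
s = 18 + (1/2)*36
s = 18 + 18
s = 36

36 m


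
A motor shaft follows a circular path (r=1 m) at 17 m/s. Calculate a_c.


Given: v = 17 m/s, r = 1 m
Using a_c = v^2 / r
a_c = 17^2 / 1
a_c = 289 / 1
a_c = 289 m/s^2

289 m/s^2


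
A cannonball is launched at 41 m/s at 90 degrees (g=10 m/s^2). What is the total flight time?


Given: v0 = 41 m/s, theta = 90 deg, g = 10 m/s^2
sin(90) = 1
Using T = 2*v0*sin(theta) / g
T = 2*41*1 / 10
T = 82 / 10
T = 41/5 s

41/5 s


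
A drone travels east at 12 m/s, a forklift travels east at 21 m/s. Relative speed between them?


Given: v_A = 12 m/s east, v_B = 21 m/s east
Both move in the same direction; relative speed = |v_A - v_B|
|12 - 21| = |-9|
= 9 m/s

9 m/s


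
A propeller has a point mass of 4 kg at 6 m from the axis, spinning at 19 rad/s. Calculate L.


Given: m = 4 kg, r = 6 m, omega = 19 rad/s
For a point mass: I = m*r^2
I = 4*6^2 = 4*36 = 144
L = I*omega = 144*19
L = 2736 kg*m^2/s

2736 kg*m^2/s


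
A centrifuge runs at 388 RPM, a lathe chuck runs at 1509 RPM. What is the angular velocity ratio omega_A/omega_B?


Given: RPM_A = 388, RPM_B = 1509
omega = 2*pi*RPM/60, so omega_A/omega_B = RPM_A / RPM_B
omega_A/omega_B = 388 / 1509
omega_A/omega_B = 388/1509

388/1509


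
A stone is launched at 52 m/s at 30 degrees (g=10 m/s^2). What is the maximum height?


Given: v0 = 52 m/s, theta = 30 deg, g = 10 m/s^2
sin^2(30) = 1/4
Using H = v0^2 * sin^2(theta) / (2*g)
H = 52^2 * 1/4 / (2*10)
H = 2704 * 1/4 / 20
H = 676 / 20
H = 169/5 m

169/5 m


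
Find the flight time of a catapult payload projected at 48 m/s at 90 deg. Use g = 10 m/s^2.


Given: v0 = 48 m/s, theta = 90 deg, g = 10 m/s^2
sin(90) = 1
Using T = 2*v0*sin(theta) / g
T = 2*48*1 / 10
T = 96 / 10
T = 48/5 s

48/5 s


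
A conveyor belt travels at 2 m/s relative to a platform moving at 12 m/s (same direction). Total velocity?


Given: object velocity = 2 m/s, platform velocity = 12 m/s (same direction)
Using classical velocity addition: v_total = v_object + v_platform
v_total = 2 + 12
v_total = 14 m/s

14 m/s


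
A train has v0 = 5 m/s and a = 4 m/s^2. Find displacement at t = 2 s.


Given: v0 = 5 m/s, a = 4 m/s^2, t = 2 s
Using s = v0*t + (1/2)*a*t^2
s = 5*2 + (1/2)*4*2^2
s = 10 + (1/2)*16
s = 10 + 8
s = 18

18 m


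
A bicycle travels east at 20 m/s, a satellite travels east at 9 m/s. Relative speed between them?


Given: v_A = 20 m/s east, v_B = 9 m/s east
Both move in the same direction; relative speed = |v_A - v_B|
|20 - 9| = |11|
= 11 m/s

11 m/s


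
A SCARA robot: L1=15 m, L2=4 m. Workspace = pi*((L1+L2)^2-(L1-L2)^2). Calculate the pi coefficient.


Given: L1 = 15, L2 = 4
(L1+L2)^2 = (19)^2 = 361
(L1-L2)^2 = (11)^2 = 121
Difference = 361 - 121 = 240
This equals 4*L1*L2 = 4*15*4 = 240
Workspace area = 240*pi

240


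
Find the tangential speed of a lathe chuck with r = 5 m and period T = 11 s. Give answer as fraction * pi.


Given: radius r = 5 m, period T = 11 s
Using v = 2*pi*r / T
v = 2*pi*5 / 11
v = 10*pi / 11
v = 10/11*pi m/s

10/11*pi m/s


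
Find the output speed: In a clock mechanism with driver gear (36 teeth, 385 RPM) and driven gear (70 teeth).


Given: N1 = 36 teeth, w1 = 385 RPM, N2 = 70 teeth
Using N1*w1 = N2*w2
w2 = N1*w1 / N2
w2 = 36*385 / 70
w2 = 13860 / 70
w2 = 198 RPM

198 RPM


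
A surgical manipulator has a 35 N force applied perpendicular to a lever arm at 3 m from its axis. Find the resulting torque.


Given: F = 35 N, r = 3 m, angle = 90 deg (perpendicular)
Using tau = F * r * sin(90)
sin(90) = 1
tau = 35 * 3 * 1
tau = 105 Nm

105 Nm


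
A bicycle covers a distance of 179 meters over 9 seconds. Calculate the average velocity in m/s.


Given: distance d = 179 m, time t = 9 s
Using v = d / t
v = 179 / 9
v = 179/9 m/s

179/9 m/s


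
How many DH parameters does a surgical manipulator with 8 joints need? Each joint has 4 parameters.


Given: 8 joints, 4 DH parameters per joint (d, theta, a, alpha)
Total DH parameters = number_of_joints * 4
Total = 8 * 4
Total = 32

32


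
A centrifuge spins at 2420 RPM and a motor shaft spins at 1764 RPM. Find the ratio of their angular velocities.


Given: RPM_A = 2420, RPM_B = 1764
omega = 2*pi*RPM/60, so omega_A/omega_B = RPM_A / RPM_B
omega_A/omega_B = 2420 / 1764
omega_A/omega_B = 605/441

605/441


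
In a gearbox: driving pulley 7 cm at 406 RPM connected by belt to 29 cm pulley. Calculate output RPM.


Given: D1 = 7 cm, w1 = 406 RPM, D2 = 29 cm
Using D1*w1 = D2*w2
w2 = D1*w1 / D2
w2 = 7*406 / 29
w2 = 2842 / 29
w2 = 98 RPM

98 RPM


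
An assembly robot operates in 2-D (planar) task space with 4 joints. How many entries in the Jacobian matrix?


Given: task space dimension = 2, joints = 4
Jacobian is a 2 x 4 matrix
Total entries = rows * columns
Total = 2 * 4
Total = 8

8


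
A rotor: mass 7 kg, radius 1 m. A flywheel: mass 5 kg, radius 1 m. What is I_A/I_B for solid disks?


Given: M1=7 kg, R1=1 m, M2=5 kg, R2=1 m
For a disk: I = (1/2)*M*R^2, so I_A/I_B = (M1*R1^2)/(M2*R2^2)
M1*R1^2 = 7*1 = 7
M2*R2^2 = 5*1 = 5
I_A/I_B = 7/5 = 7/5

7/5


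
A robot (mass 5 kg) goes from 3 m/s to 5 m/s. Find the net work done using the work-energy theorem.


Given: m = 5 kg, v0 = 3 m/s, v = 5 m/s
Using W = (1/2)*m*(v^2 - v0^2)
v^2 = 5^2 = 25
v0^2 = 3^2 = 9
v^2 - v0^2 = 25 - 9 = 16
W = (1/2)*5*16 = 40 J

40 J


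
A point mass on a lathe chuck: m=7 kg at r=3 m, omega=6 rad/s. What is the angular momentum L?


Given: m = 7 kg, r = 3 m, omega = 6 rad/s
For a point mass: I = m*r^2
I = 7*3^2 = 7*9 = 63
L = I*omega = 63*6
L = 378 kg*m^2/s

378 kg*m^2/s


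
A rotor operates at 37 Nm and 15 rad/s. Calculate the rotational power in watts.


Given: tau = 37 Nm, omega = 15 rad/s
Using P = tau * omega
P = 37 * 15
P = 555 W

555 W


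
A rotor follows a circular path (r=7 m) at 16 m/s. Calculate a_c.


Given: v = 16 m/s, r = 7 m
Using a_c = v^2 / r
a_c = 16^2 / 7
a_c = 256 / 7
a_c = 256/7 m/s^2

256/7 m/s^2


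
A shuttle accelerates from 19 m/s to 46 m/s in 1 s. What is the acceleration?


Given: initial velocity v0 = 19 m/s, final velocity v = 46 m/s, time t = 1 s
Using a = (v - v0) / t
a = (46 - 19) / 1
a = 27 / 1
a = 27 m/s^2

27 m/s^2


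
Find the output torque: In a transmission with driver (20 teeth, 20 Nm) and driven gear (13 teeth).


Given: N1 = 20, N2 = 13, T1 = 20 Nm
Using T2/T1 = N2/N1
T2 = T1 * N2 / N1
T2 = 20 * 13 / 20
T2 = 260 / 20
T2 = 13 Nm

13 Nm


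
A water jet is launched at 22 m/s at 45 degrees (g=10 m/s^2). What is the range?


Given: v0 = 22 m/s, theta = 45 deg, g = 10 m/s^2
sin(2*45) = sin(90) = 1
Using R = v0^2 * sin(2*theta) / g
R = 22^2 * 1 / 10
R = 484 / 10
R = 242/5 m

242/5 m


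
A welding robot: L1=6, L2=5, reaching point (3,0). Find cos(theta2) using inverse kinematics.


Given: L1 = 6, L2 = 5, target (x, y) = (3, 0)
Using cos(theta2) = (x^2 + y^2 - L1^2 - L2^2) / (2*L1*L2)
x^2 + y^2 = 3^2 + 0 = 9
L1^2 + L2^2 = 36 + 25 = 61
Numerator = 9 - 61 = -52
Denominator = 2*6*5 = 60
cos(theta2) = -52/60 = -13/15

-13/15


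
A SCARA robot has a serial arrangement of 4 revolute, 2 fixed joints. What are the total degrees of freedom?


Given: serial robot with 4 revolute, 2 fixed joints
DOF contribution per joint type: revolute=1, prismatic=1, spherical=3, fixed=0
DOF = 4*1 + 2*0
DOF = 4

4


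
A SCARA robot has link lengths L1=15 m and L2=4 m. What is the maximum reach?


Given: L1 = 15 m, L2 = 4 m
For a 2-link planar arm, max reach = L1 + L2 (fully extended)
Max reach = 15 + 4
Max reach = 19 m

19 m


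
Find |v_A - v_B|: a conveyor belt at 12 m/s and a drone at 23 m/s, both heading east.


Given: v_A = 12 m/s east, v_B = 23 m/s east
Both move in the same direction; relative speed = |v_A - v_B|
|12 - 23| = |-11|
= 11 m/s

11 m/s


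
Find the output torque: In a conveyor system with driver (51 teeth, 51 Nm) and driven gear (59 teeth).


Given: N1 = 51, N2 = 59, T1 = 51 Nm
Using T2/T1 = N2/N1
T2 = T1 * N2 / N1
T2 = 51 * 59 / 51
T2 = 3009 / 51
T2 = 59 Nm

59 Nm


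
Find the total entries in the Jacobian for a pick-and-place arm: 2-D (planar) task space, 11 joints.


Given: task space dimension = 2, joints = 11
Jacobian is a 2 x 11 matrix
Total entries = rows * columns
Total = 2 * 11
Total = 22

22


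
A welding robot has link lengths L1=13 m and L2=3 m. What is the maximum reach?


Given: L1 = 13 m, L2 = 3 m
For a 2-link planar arm, max reach = L1 + L2 (fully extended)
Max reach = 13 + 3
Max reach = 16 m

16 m


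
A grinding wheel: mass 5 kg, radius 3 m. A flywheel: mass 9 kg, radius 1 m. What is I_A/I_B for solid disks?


Given: M1=5 kg, R1=3 m, M2=9 kg, R2=1 m
For a disk: I = (1/2)*M*R^2, so I_A/I_B = (M1*R1^2)/(M2*R2^2)
M1*R1^2 = 5*9 = 45
M2*R2^2 = 9*1 = 9
I_A/I_B = 45/9 = 5

5


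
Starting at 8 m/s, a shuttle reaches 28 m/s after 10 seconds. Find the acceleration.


Given: initial velocity v0 = 8 m/s, final velocity v = 28 m/s, time t = 10 s
Using a = (v - v0) / t
a = (28 - 8) / 10
a = 20 / 10
a = 2 m/s^2

2 m/s^2


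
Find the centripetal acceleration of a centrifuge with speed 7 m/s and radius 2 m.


Given: v = 7 m/s, r = 2 m
Using a_c = v^2 / r
a_c = 7^2 / 2
a_c = 49 / 2
a_c = 49/2 m/s^2

49/2 m/s^2


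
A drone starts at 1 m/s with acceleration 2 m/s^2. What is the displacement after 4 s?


Given: v0 = 1 m/s, a = 2 m/s^2, t = 4 s
Using s = v0*t + (1/2)*a*t^2
s = 1*4 + (1/2)*2*4^2
s = 4 + (1/2)*32
s = 4 + 16
s = 20

20 m


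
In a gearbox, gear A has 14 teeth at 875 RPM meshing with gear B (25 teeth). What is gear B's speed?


Given: N1 = 14 teeth, w1 = 875 RPM, N2 = 25 teeth
Using N1*w1 = N2*w2
w2 = N1*w1 / N2
w2 = 14*875 / 25
w2 = 12250 / 25
w2 = 490 RPM

490 RPM


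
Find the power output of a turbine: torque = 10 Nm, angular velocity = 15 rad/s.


Given: tau = 10 Nm, omega = 15 rad/s
Using P = tau * omega
P = 10 * 15
P = 150 W

150 W


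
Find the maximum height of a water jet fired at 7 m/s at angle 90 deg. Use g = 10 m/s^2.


Given: v0 = 7 m/s, theta = 90 deg, g = 10 m/s^2
sin^2(90) = 1
Using H = v0^2 * sin^2(theta) / (2*g)
H = 7^2 * 1 / (2*10)
H = 49 * 1 / 20
H = 49 / 20
H = 49/20 m

49/20 m


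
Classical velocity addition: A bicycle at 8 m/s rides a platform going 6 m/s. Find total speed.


Given: object velocity = 8 m/s, platform velocity = 6 m/s (same direction)
Using classical velocity addition: v_total = v_object + v_platform
v_total = 8 + 6
v_total = 14 m/s

14 m/s


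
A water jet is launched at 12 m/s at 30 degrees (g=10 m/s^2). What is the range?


Given: v0 = 12 m/s, theta = 30 deg, g = 10 m/s^2
sin(2*30) = sin(60) = sqrt(3)/2
Using R = v0^2 * sin(2*theta) / g
R = 12^2 * (sqrt(3)/2) / 10
R = 144 * sqrt(3) / 20
R = 36/5*sqrt(3) m

36/5*sqrt(3) m


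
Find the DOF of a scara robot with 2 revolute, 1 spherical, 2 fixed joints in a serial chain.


Given: serial robot with 2 revolute, 1 spherical, 2 fixed joints
DOF contribution per joint type: revolute=1, prismatic=1, spherical=3, fixed=0
DOF = 2*1 + 1*3 + 2*0
DOF = 5

5


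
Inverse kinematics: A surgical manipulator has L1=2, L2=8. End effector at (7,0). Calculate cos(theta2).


Given: L1 = 2, L2 = 8, target (x, y) = (7, 0)
Using cos(theta2) = (x^2 + y^2 - L1^2 - L2^2) / (2*L1*L2)
x^2 + y^2 = 7^2 + 0 = 49
L1^2 + L2^2 = 4 + 64 = 68
Numerator = 49 - 68 = -19
Denominator = 2*2*8 = 32
cos(theta2) = -19/32 = -19/32

-19/32
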